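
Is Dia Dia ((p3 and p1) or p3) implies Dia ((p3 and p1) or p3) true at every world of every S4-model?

Yes, valid

Tableau for the negation not (Dia Dia ((p3 and p1) or p3) implies Dia ((p3 and p1) or p3)):
1. not (Dia Dia ((p3 and p1) or p3) implies Dia ((p3 and p1) or p3)), w0
2. Dia Dia ((p3 and p1) or p3), w0   [neg-implies-rule on 1]
3. not Dia ((p3 and p1) or p3), w0   [neg-implies-rule on 1]
4. not ((p3 and p1) or p3), w0   [neg-Dia-rule on 3 via w0Rw0]
5. not (p3 and p1), w0   [neg-or-rule on 4]
6. not p3, w0   [neg-or-rule on 4]
7. not p1, w0   [neg-and-rule on 5 (branches; this branch)]
8. Dia ((p3 and p1) or p3), w1   [Dia-rule on 2: fresh world w1, w0Rw1]
9. not ((p3 and p1) or p3), w1   [neg-Dia-rule on 3 via w0Rw1]
10. not (p3 and p1), w1   [neg-or-rule on 9]
11. not p3, w1   [neg-or-rule on 9]
12. not p1, w1   [neg-and-rule on 10 (branches; this branch)]
13. (p3 and p1) or p3, w2   [Dia-rule on 8: fresh world w2, w1Rw2]
14. not ((p3 and p1) or p3), w2   [neg-Dia-rule on 3 via w0Rw2]
15. not (p3 and p1), w2   [neg-or-rule on 14]
16. not p3, w2   [neg-or-rule on 14]
17. p3 and p1, w2   [or-rule on 13 (branches; this branch)]
18. p3, w2   [and-rule on 17]
19. p1, w2   [and-rule on 17]
Accessibility: w0Rw0, w0Rw1, w0Rw2, w1Rw1, w1Rw2, w2Rw2
Branch closes: p3 and not p3 both at w2.
All branches of the negation close; one closing branch shown above.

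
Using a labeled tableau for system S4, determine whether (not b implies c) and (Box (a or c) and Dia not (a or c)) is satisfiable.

1. (not b implies c) and (Box (a or c) and Dia not (a or c)), 0
2. not b implies c, 0   [and-rule on 1]
3. Box (a or c) and Dia not (a or c), 0   [and-rule on 1]
4. Box (a or c), 0   [and-rule on 3]
5. Dia not (a or c), 0   [and-rule on 3]
6. a or c, 0   [Box-rule on 4 via 0R0]
7. c, 0   [implies-rule on 2 (branches; this branch)]
8. not (a or c), 1   [Dia-rule on 5: fresh world 1, 0R1]
9. not a, 1   [neg-or-rule on 8]
10. not c, 1   [neg-or-rule on 8]
11. a or c, 1   [Box-rule on 4 via 0R1]
12. c, 1   [or-rule on 11 (branches; this branch)]
Accessibility: 0R0, 0R1, 1R1
Branch closes: c and not c both at 1.
(One branch shown.) All branches close.

Unsatisfiable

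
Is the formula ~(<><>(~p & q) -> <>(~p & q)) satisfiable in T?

1. ~(<><>(~p & q) -> <>(~p & q)), 0
2. <><>(~p & q), 0   [~->-rule on 1]
3. ~<>(~p & q), 0   [~->-rule on 1]
4. ~(~p & q), 0   [~<>-rule on 3 via 0R0]
5. ~q, 0   [~&-rule on 4 (branches; this branch)]
6. <>(~p & q), 1   [<>-rule on 2: fresh world 1, 0R1]
7. ~(~p & q), 1   [~<>-rule on 3 via 0R1]
8. ~q, 1   [~&-rule on 7 (branches; this branch)]
9. ~p & q, 2   [<>-rule on 6: fresh world 2, 1R2]
10. ~p, 2   [&-rule on 9]
11. q, 2   [&-rule on 9]
Accessibility: 0R0, 0R1, 1R1, 1R2, 2R2

Satisfiable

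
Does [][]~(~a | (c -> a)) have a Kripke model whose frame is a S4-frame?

No, unsatisfiable

1. [][]~(~a | (c -> a)), u
2. []~(~a | (c -> a)), u   [[]-rule on 1 via uRu]
3. ~(~a | (c -> a)), u   [[]-rule on 2 via uRu]
4. a, u   [~|-rule on 3]
5. ~(c -> a), u   [~|-rule on 3]
6. c, u   [~->-rule on 5]
7. ~a, u   [~->-rule on 5]
Accessibility: uRu
Branch closes: a and ~a both at u.
All branches of the tableau close; one closing branch shown above.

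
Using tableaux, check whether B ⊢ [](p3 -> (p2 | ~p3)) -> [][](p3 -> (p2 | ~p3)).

No, not valid

Tableau for the negation ~([](p3 -> (p2 | ~p3)) -> [][](p3 -> (p2 | ~p3))):
1. ~([](p3 -> (p2 | ~p3)) -> [][](p3 -> (p2 | ~p3))), w0
2. [](p3 -> (p2 | ~p3)), w0
3. ~[][](p3 -> (p2 | ~p3)), w0
4. p3 -> (p2 | ~p3), w0
5. p2 | ~p3, w0
6. ~p3, w0
7. ~[](p3 -> (p2 | ~p3)), w1
8. p3 -> (p2 | ~p3), w1
9. p2 | ~p3, w1
10. ~p3, w1
11. ~(p3 -> (p2 | ~p3)), w2
12. p3, w2
13. ~(p2 | ~p3), w2
14. ~p2, w2
Accessibility: w0Rw0, w0Rw1, w1Rw0, w1Rw1, w1Rw2, w2Rw1, w2Rw2
The negation has an open branch (countermodel exists).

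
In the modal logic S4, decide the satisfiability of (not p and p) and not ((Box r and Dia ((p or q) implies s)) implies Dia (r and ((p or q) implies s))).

Unsatisfiable

1. (not p and p) and not ((Box r and Dia ((p or q) implies s)) implies Dia (r and ((p or q) implies s))), 0
2. not p and p, 0   [and-rule on 1]
3. not ((Box r and Dia ((p or q) implies s)) implies Dia (r and ((p or q) implies s))), 0   [and-rule on 1]
4. not p, 0   [and-rule on 2]
5. p, 0   [and-rule on 2]
Accessibility: 0R0
Branch closes: p and not p both at 0.
(One branch shown.) All branches close.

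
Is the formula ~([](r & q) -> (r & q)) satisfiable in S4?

No, unsatisfiable

1. ~([](r & q) -> (r & q)), 0
2. [](r & q), 0
3. ~(r & q), 0
4. r & q, 0
5. r, 0
6. q, 0
7. ~q, 0
Accessibility: 0R0
Branch closes: q and ~q both at 0.
All branches of the tableau close; one closing branch shown above.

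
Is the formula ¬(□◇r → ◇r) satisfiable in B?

Unsatisfiable (every branch closes)

1. ¬(□◇r → ◇r), u
2. □◇r, u
3. ¬◇r, u
4. ◇r, u
5. ¬r, u
6. r, v
7. ◇r, v
8. ¬r, v
Accessibility: uRu, uRv, vRu, vRv
Branch closes: r and ¬r both at v.
(One branch shown.) All branches close.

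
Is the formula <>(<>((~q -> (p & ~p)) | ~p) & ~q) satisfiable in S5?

1. <>(<>((~q -> (p & ~p)) | ~p) & ~q), 0
2. <>((~q -> (p & ~p)) | ~p) & ~q, 1   [<>-rule on 1: fresh world 1, 0R1]
3. <>((~q -> (p & ~p)) | ~p), 1   [&-rule on 2]
4. ~q, 1   [&-rule on 2]
5. (~q -> (p & ~p)) | ~p, 2   [<>-rule on 3: fresh world 2, 1R2]
6. ~p, 2   [|-rule on 5 (branches; this branch)]
Accessibility: 0R0, 0R1, 0R2, 1R0, 1R1, 1R2, 2R0, 2R1, 2R2

Yes, satisfiable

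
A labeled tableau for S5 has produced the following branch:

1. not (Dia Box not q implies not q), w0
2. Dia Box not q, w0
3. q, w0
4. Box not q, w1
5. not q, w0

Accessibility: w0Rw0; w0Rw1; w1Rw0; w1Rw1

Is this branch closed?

Both q and not q appear at w0.

Yes, closed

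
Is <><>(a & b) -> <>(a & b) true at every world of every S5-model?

Tableau for the negation ~(<><>(a & b) -> <>(a & b)):
1. ~(<><>(a & b) -> <>(a & b)), 0
2. <><>(a & b), 0
3. ~<>(a & b), 0
4. ~(a & b), 0
5. ~b, 0
6. <>(a & b), 1
7. ~(a & b), 1
8. ~b, 1
9. a & b, 2
10. a, 2
11. b, 2
12. ~(a & b), 2
13. ~b, 2
Accessibility: 0R0, 0R1, 0R2, 1R0, 1R1, 1R2, 2R0, 2R1, 2R2
Branch closes: b and ~b both at 2.
Every branch of the negation's tableau closes; the branch above is one of them.

Yes, valid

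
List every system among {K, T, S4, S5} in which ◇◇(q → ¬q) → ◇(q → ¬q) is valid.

S4, S5

S4-tableau for the negation ¬(◇◇(q → ¬q) → ◇(q → ¬q)):
1. ¬(◇◇(q → ¬q) → ◇(q → ¬q)), u
2. ◇◇(q → ¬q), u
3. ¬◇(q → ¬q), u
4. ¬(q → ¬q), u
5. q, u
6. ◇(q → ¬q), v
7. ¬(q → ¬q), v
8. q, v
9. q → ¬q, w
10. ¬(q → ¬q), w
11. q, w
12. ¬q, w
Accessibility: uRu, uRv, uRw, vRv, vRw, wRw
Branch closes: q and ¬q both at w.
Every branch closes (one shown): valid in S4, hence also in S5 (every theorem of S4 is a theorem of S5).
T-tableau for the negation ¬(◇◇(q → ¬q) → ◇(q → ¬q)):
1. ¬(◇◇(q → ¬q) → ◇(q → ¬q)), u
2. ◇◇(q → ¬q), u
3. ¬◇(q → ¬q), u
4. ¬(q → ¬q), u
5. q, u
6. ◇(q → ¬q), v
7. ¬(q → ¬q), v
8. q, v
9. q → ¬q, w
10. ¬q, w
Accessibility: uRu, uRv, vRv, vRw, wRw
Complete open branch: countermodel on a T-frame, so not valid in T, nor in K (the same frame is also a K-frame).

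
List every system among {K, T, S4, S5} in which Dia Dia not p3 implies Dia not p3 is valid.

T-tableau for the negation not (Dia Dia not p3 implies Dia not p3):
1. not (Dia Dia not p3 implies Dia not p3), u
2. Dia Dia not p3, u
3. not Dia not p3, u
4. p3, u
5. Dia not p3, v
6. p3, v
7. not p3, w
Accessibility: uRu, uRv, vRv, vRw, wRw
Complete open branch: countermodel on a T-frame, so not valid in T, nor in K (the same frame is also a K-frame).
S4-tableau for the negation not (Dia Dia not p3 implies Dia not p3):
1. not (Dia Dia not p3 implies Dia not p3), u
2. Dia Dia not p3, u
3. not Dia not p3, u
4. p3, u
5. Dia not p3, v
6. p3, v
7. not p3, w
8. p3, w
Accessibility: uRu, uRv, uRw, vRv, vRw, wRw
Branch closes: p3 and not p3 both at w.
Every branch closes (one shown): valid in S4, hence also in S5 (every theorem of S4 is a theorem of S5).

S4, S5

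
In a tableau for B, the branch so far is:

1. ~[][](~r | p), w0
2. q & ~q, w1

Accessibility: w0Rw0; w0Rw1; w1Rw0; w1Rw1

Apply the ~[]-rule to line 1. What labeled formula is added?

a fresh world w2 with w0Rw2, and ~[](~r | p) at w2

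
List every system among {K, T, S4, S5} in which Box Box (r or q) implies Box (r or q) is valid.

T, S4, S5

K-tableau for the negation not (Box Box (r or q) implies Box (r or q)):
1. not (Box Box (r or q) implies Box (r or q)), 0
2. Box Box (r or q), 0
3. not Box (r or q), 0
4. not (r or q), 1
5. not r, 1
6. not q, 1
7. Box (r or q), 1
Accessibility: 0R1
Complete open branch: countermodel on a K-frame, so not valid in K.
T-tableau for the negation not (Box Box (r or q) implies Box (r or q)):
1. not (Box Box (r or q) implies Box (r or q)), 0
2. Box Box (r or q), 0
3. not Box (r or q), 0
4. Box (r or q), 0
5. r or q, 0
6. q, 0
7. not (r or q), 1
8. not r, 1
9. not q, 1
10. Box (r or q), 1
11. r or q, 1
12. q, 1
Accessibility: 0R0, 0R1, 1R1
Branch closes: q and not q both at 1.
Every branch closes (one shown): valid in T, hence also in S4, S5 (every theorem of T is a theorem of S4 and S5).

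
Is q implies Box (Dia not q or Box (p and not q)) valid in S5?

Invalid (countermodel exists)

Tableau for the negation not (q implies Box (Dia not q or Box (p and not q))):
1. not (q implies Box (Dia not q or Box (p and not q))), u
2. q, u
3. not Box (Dia not q or Box (p and not q)), u
4. not (Dia not q or Box (p and not q)), v
5. not Dia not q, v
6. not Box (p and not q), v
7. q, v
8. not (p and not q), w
9. q, w
Accessibility: uRu, uRv, uRw, vRu, vRv, vRw, wRu, wRv, wRw
The negation has an open branch (countermodel exists).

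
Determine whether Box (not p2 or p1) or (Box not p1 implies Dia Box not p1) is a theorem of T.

Valid

Tableau for the negation not (Box (not p2 or p1) or (Box not p1 implies Dia Box not p1)):
1. not (Box (not p2 or p1) or (Box not p1 implies Dia Box not p1)), 0
2. not Box (not p2 or p1), 0
3. not (Box not p1 implies Dia Box not p1), 0
4. Box not p1, 0
5. not Dia Box not p1, 0
6. not p1, 0
7. not Box not p1, 0
8. not (not p2 or p1), 1
9. p2, 1
10. not p1, 1
11. not Box not p1, 1
12. p1, 2
13. not p1, 2
Accessibility: 0R0, 0R1, 0R2, 1R1, 2R2
Branch closes: p1 and not p1 both at 2.
Every branch of the negation's tableau closes; the branch above is one of them.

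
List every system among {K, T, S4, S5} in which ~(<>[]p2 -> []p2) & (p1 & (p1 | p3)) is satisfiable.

K, T, S4

S5-tableau for the formula:
1. ~(<>[]p2 -> []p2) & (p1 & (p1 | p3)), u
2. ~(<>[]p2 -> []p2), u
3. p1 & (p1 | p3), u
4. <>[]p2, u
5. ~[]p2, u
6. p1, u
7. p1 | p3, u
8. p3, u
9. []p2, v
10. p2, u
11. p2, v
12. ~p2, w
13. p2, w
Accessibility: uRu, uRv, uRw, vRu, vRv, vRw, wRu, wRv, wRw
Branch closes: p2 and ~p2 both at w.
Every branch closes (one shown): unsatisfiable in S5.
S4-tableau for the formula:
1. ~(<>[]p2 -> []p2) & (p1 & (p1 | p3)), u
2. ~(<>[]p2 -> []p2), u
3. p1 & (p1 | p3), u
4. <>[]p2, u
5. ~[]p2, u
6. p1, u
7. p1 | p3, u
8. p3, u
9. []p2, v
10. p2, v
11. ~p2, w
Accessibility: uRu, uRv, uRw, vRv, wRw
Complete open branch: satisfiable in S4, hence also in K, T (this S4-model is also a K-model and a T-model).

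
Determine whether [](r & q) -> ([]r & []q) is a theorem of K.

Yes, valid

Tableau for the negation ~([](r & q) -> ([]r & []q)):
1. ~([](r & q) -> ([]r & []q)), w0
2. [](r & q), w0
3. ~([]r & []q), w0
4. ~[]q, w0
5. ~q, w1
6. r & q, w1
7. r, w1
8. q, w1
Accessibility: w0Rw1
Branch closes: q and ~q both at w1.
Every branch of the negation's tableau closes; the branch above is one of them.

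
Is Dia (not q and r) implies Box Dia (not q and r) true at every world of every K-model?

Invalid (countermodel exists)

Tableau for the negation not (Dia (not q and r) implies Box Dia (not q and r)):
1. not (Dia (not q and r) implies Box Dia (not q and r)), w0
2. Dia (not q and r), w0
3. not Box Dia (not q and r), w0
4. not q and r, w1
5. not q, w1
6. r, w1
7. not Dia (not q and r), w2
Accessibility: w0Rw1, w0Rw2
The negation has an open branch (countermodel exists).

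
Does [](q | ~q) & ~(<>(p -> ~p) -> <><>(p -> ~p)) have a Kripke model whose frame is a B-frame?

Unsatisfiable

1. [](q | ~q) & ~(<>(p -> ~p) -> <><>(p -> ~p)), u
2. [](q | ~q), u   [&-rule on 1]
3. ~(<>(p -> ~p) -> <><>(p -> ~p)), u   [&-rule on 1]
4. <>(p -> ~p), u   [~->-rule on 3]
5. ~<><>(p -> ~p), u   [~->-rule on 3]
6. q | ~q, u   [[]-rule on 2 via uRu]
7. ~<>(p -> ~p), u   [~<>-rule on 5 via uRu]
8. ~(p -> ~p), u   [~<>-rule on 7 via uRu]
9. p, u   [~->-rule on 8]
10. ~q, u   [|-rule on 6 (branches; this branch)]
11. p -> ~p, v   [<>-rule on 4: fresh world v, uRv]
12. q | ~q, v   [[]-rule on 2 via uRv]
13. ~<>(p -> ~p), v   [~<>-rule on 5 via uRv]
14. ~(p -> ~p), v   [~<>-rule on 7 via uRv]
15. p, v   [~->-rule on 14]
16. ~p, v   [->-rule on 11 (branches; this branch)]
Accessibility: uRu, uRv, vRu, vRv
Branch closes: p and ~p both at v.
Every branch closes; the branch above is one of them.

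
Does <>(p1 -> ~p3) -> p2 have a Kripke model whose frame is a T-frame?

Satisfiable (open branch found)

1. <>(p1 -> ~p3) -> p2, w0
2. p2, w0
Accessibility: w0Rw0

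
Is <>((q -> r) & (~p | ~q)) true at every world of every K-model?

No, not valid

Tableau for the negation ~<>((q -> r) & (~p | ~q)):
1. ~<>((q -> r) & (~p | ~q)), w0
The negation has an open branch (countermodel exists).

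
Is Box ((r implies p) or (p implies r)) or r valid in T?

Tableau for the negation not (Box ((r implies p) or (p implies r)) or r):
1. not (Box ((r implies p) or (p implies r)) or r), u
2. not Box ((r implies p) or (p implies r)), u
3. not r, u
4. not ((r implies p) or (p implies r)), v
5. not (r implies p), v
6. not (p implies r), v
7. r, v
8. not p, v
9. p, v
10. not r, v
Accessibility: uRu, uRv, vRv
Branch closes: p and not p both at v.
Every branch of the negation's tableau closes; the branch above is one of them.

Valid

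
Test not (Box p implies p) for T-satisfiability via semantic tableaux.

Unsatisfiable (every branch closes)

1. not (Box p implies p), u
2. Box p, u
3. not p, u
4. p, u
Accessibility: uRu
Branch closes: p and not p both at u.
(One branch shown.) All branches close.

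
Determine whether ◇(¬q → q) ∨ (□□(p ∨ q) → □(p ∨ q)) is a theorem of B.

Tableau for the negation ¬(◇(¬q → q) ∨ (□□(p ∨ q) → □(p ∨ q))):
1. ¬(◇(¬q → q) ∨ (□□(p ∨ q) → □(p ∨ q))), u
2. ¬◇(¬q → q), u
3. ¬(□□(p ∨ q) → □(p ∨ q)), u
4. □□(p ∨ q), u
5. ¬□(p ∨ q), u
6. ¬(¬q → q), u
7. ¬q, u
8. □(p ∨ q), u
9. p ∨ q, u
10. p, u
11. ¬(p ∨ q), v
12. ¬p, v
13. ¬q, v
14. ¬(¬q → q), v
15. □(p ∨ q), v
16. p ∨ q, v
17. q, v
Accessibility: uRu, uRv, vRu, vRv
Branch closes: q and ¬q both at v.
Every branch of the negation's tableau closes; the branch above is one of them.

Yes, valid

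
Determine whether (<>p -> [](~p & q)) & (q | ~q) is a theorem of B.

Tableau for the negation ~((<>p -> [](~p & q)) & (q | ~q)):
1. ~((<>p -> [](~p & q)) & (q | ~q)), 0
2. ~(<>p -> [](~p & q)), 0
3. <>p, 0
4. ~[](~p & q), 0
5. p, 1
6. ~(~p & q), 2
7. ~q, 2
Accessibility: 0R0, 0R1, 0R2, 1R0, 1R1, 2R0, 2R2
The negation has an open branch (countermodel exists).

Not valid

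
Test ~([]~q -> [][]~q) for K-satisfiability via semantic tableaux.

Yes, satisfiable

1. ~([]~q -> [][]~q), 0
2. []~q, 0
3. ~[][]~q, 0
4. ~[]~q, 1
5. ~q, 1
6. q, 2
Accessibility: 0R1, 1R2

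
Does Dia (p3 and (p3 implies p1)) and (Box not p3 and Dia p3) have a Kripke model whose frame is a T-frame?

1. Dia (p3 and (p3 implies p1)) and (Box not p3 and Dia p3), 0
2. Dia (p3 and (p3 implies p1)), 0
3. Box not p3 and Dia p3, 0
4. Box not p3, 0
5. Dia p3, 0
6. not p3, 0
7. p3 and (p3 implies p1), 1
8. p3, 1
9. p3 implies p1, 1
10. not p3, 1
Accessibility: 0R0, 0R1, 1R1
Branch closes: p3 and not p3 both at 1.
(One branch shown.) All branches close.

No, unsatisfiable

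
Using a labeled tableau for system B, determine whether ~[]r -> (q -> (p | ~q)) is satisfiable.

1. ~[]r -> (q -> (p | ~q)), 0
2. q -> (p | ~q), 0   [->-rule on 1 (branches; this branch)]
3. p | ~q, 0   [->-rule on 2 (branches; this branch)]
4. ~q, 0   [|-rule on 3 (branches; this branch)]
Accessibility: 0R0

Satisfiable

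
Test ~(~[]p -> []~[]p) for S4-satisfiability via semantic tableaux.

1. ~(~[]p -> []~[]p), u
2. ~[]p, u
3. ~[]~[]p, u
4. ~p, v
5. []p, w
6. p, w
Accessibility: uRu, uRv, uRw, vRv, wRw

Satisfiable (open branch found)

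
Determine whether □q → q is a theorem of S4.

Tableau for the negation ¬(□q → q):
1. ¬(□q → q), u
2. □q, u   [¬→-rule on 1]
3. ¬q, u   [¬→-rule on 1]
4. q, u   [□-rule on 2 via uRu]
Accessibility: uRu
Branch closes: q and ¬q both at u.
Every branch of the negation's tableau closes; the branch above is one of them.

Valid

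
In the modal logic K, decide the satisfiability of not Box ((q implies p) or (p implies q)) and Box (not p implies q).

1. not Box ((q implies p) or (p implies q)) and Box (not p implies q), u
2. not Box ((q implies p) or (p implies q)), u
3. Box (not p implies q), u
4. not ((q implies p) or (p implies q)), v
5. not (q implies p), v
6. not (p implies q), v
7. q, v
8. not p, v
9. p, v
10. not q, v
Accessibility: uRv
Branch closes: p and not p both at v.
Every branch closes; the branch above is one of them.

Unsatisfiable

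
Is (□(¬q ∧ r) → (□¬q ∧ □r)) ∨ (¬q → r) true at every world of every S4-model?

Valid

Tableau for the negation ¬((□(¬q ∧ r) → (□¬q ∧ □r)) ∨ (¬q → r)):
1. ¬((□(¬q ∧ r) → (□¬q ∧ □r)) ∨ (¬q → r)), u
2. ¬(□(¬q ∧ r) → (□¬q ∧ □r)), u   [¬∨-rule on 1]
3. ¬(¬q → r), u   [¬∨-rule on 1]
4. □(¬q ∧ r), u   [¬→-rule on 2]
5. ¬(□¬q ∧ □r), u   [¬→-rule on 2]
6. ¬q, u   [¬→-rule on 3]
7. ¬r, u   [¬→-rule on 3]
8. ¬q ∧ r, u   [□-rule on 4 via uRu]
9. r, u   [∧-rule on 8]
Accessibility: uRu
Branch closes: r and ¬r both at u.
All branches of the negation close; one closing branch shown above.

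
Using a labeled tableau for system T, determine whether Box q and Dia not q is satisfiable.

No, unsatisfiable

1. Box q and Dia not q, 0
2. Box q, 0
3. Dia not q, 0
4. q, 0
5. not q, 1
6. q, 1
Accessibility: 0R0, 0R1, 1R1
Branch closes: q and not q both at 1.
All branches of the tableau close; one closing branch shown above.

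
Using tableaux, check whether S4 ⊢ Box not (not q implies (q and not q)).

Invalid (countermodel exists)

Tableau for the negation not Box not (not q implies (q and not q)):
1. not Box not (not q implies (q and not q)), u
2. not q implies (q and not q), v
3. q, v
Accessibility: uRu, uRv, vRv
The negation has an open branch (countermodel exists).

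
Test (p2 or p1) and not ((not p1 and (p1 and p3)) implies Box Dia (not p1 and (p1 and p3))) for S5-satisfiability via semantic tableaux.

No, unsatisfiable

1. (p2 or p1) and not ((not p1 and (p1 and p3)) implies Box Dia (not p1 and (p1 and p3))), 0
2. p2 or p1, 0
3. not ((not p1 and (p1 and p3)) implies Box Dia (not p1 and (p1 and p3))), 0
4. not p1 and (p1 and p3), 0
5. not Box Dia (not p1 and (p1 and p3)), 0
6. not p1, 0
7. p1 and p3, 0
8. p1, 0
9. p3, 0
Accessibility: 0R0
Branch closes: p1 and not p1 both at 0.
(One branch shown.) All branches close.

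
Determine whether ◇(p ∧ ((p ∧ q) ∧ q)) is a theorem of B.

Invalid (countermodel exists)

Tableau for the negation ¬◇(p ∧ ((p ∧ q) ∧ q)):
1. ¬◇(p ∧ ((p ∧ q) ∧ q)), w0
2. ¬(p ∧ ((p ∧ q) ∧ q)), w0
3. ¬((p ∧ q) ∧ q), w0
4. ¬q, w0
Accessibility: w0Rw0
The negation has an open branch (countermodel exists).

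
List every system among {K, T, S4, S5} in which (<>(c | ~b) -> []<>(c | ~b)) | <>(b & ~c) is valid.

T-tableau for the negation ~((<>(c | ~b) -> []<>(c | ~b)) | <>(b & ~c)):
1. ~((<>(c | ~b) -> []<>(c | ~b)) | <>(b & ~c)), w0
2. ~(<>(c | ~b) -> []<>(c | ~b)), w0
3. ~<>(b & ~c), w0
4. <>(c | ~b), w0
5. ~[]<>(c | ~b), w0
6. ~(b & ~c), w0
7. c, w0
8. c | ~b, w1
9. ~(b & ~c), w1
10. ~b, w1
11. c, w1
12. ~<>(c | ~b), w2
13. ~(b & ~c), w2
14. ~(c | ~b), w2
15. ~c, w2
16. b, w2
17. c, w2
Accessibility: w0Rw0, w0Rw1, w0Rw2, w1Rw1, w2Rw2
Branch closes: c and ~c both at w2.
Every branch closes (one shown): valid in T, hence also in S4, S5 (every theorem of T is a theorem of S4 and S5).
K-tableau for the negation ~((<>(c | ~b) -> []<>(c | ~b)) | <>(b & ~c)):
1. ~((<>(c | ~b) -> []<>(c | ~b)) | <>(b & ~c)), w0
2. ~(<>(c | ~b) -> []<>(c | ~b)), w0
3. ~<>(b & ~c), w0
4. <>(c | ~b), w0
5. ~[]<>(c | ~b), w0
6. c | ~b, w1
7. ~(b & ~c), w1
8. ~b, w1
9. c, w1
10. ~<>(c | ~b), w2
11. ~(b & ~c), w2
12. c, w2
Accessibility: w0Rw1, w0Rw2
Complete open branch: countermodel on a K-frame, so not valid in K.

T, S4, S5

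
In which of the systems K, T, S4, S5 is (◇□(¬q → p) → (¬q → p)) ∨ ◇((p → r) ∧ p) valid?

S4-tableau for the negation ¬((◇□(¬q → p) → (¬q → p)) ∨ ◇((p → r) ∧ p)):
1. ¬((◇□(¬q → p) → (¬q → p)) ∨ ◇((p → r) ∧ p)), u
2. ¬(◇□(¬q → p) → (¬q → p)), u   [¬∨-rule on 1]
3. ¬◇((p → r) ∧ p), u   [¬∨-rule on 1]
4. ◇□(¬q → p), u   [¬→-rule on 2]
5. ¬(¬q → p), u   [¬→-rule on 2]
6. ¬q, u   [¬→-rule on 5]
7. ¬p, u   [¬→-rule on 5]
8. ¬((p → r) ∧ p), u   [¬◇-rule on 3 via uRu]
9. □(¬q → p), v   [◇-rule on 4: fresh world v, uRv]
10. ¬((p → r) ∧ p), v   [¬◇-rule on 3 via uRv]
11. ¬q → p, v   [□-rule on 9 via vRv]
12. ¬p, v   [¬∧-rule on 10 (branches; this branch)]
13. q, v   [→-rule on 11 (branches; this branch)]
Accessibility: uRu, uRv, vRv
Complete open branch: countermodel on an S4-frame, so not valid in S4, nor in K, T (the same frame is also a K-frame and a T-frame).
S5-tableau for the negation ¬((◇□(¬q → p) → (¬q → p)) ∨ ◇((p → r) ∧ p)):
1. ¬((◇□(¬q → p) → (¬q → p)) ∨ ◇((p → r) ∧ p)), u
2. ¬(◇□(¬q → p) → (¬q → p)), u   [¬∨-rule on 1]
3. ¬◇((p → r) ∧ p), u   [¬∨-rule on 1]
4. ◇□(¬q → p), u   [¬→-rule on 2]
5. ¬(¬q → p), u   [¬→-rule on 2]
6. ¬q, u   [¬→-rule on 5]
7. ¬p, u   [¬→-rule on 5]
8. ¬((p → r) ∧ p), u   [¬◇-rule on 3 via uRu]
9. □(¬q → p), v   [◇-rule on 4: fresh world v, uRv]
10. ¬((p → r) ∧ p), v   [¬◇-rule on 3 via uRv]
11. ¬q → p, u   [□-rule on 9 via vRu]
12. ¬q → p, v   [□-rule on 9 via vRv]
13. ¬(p → r), v   [¬∧-rule on 10 (branches; this branch)]
14. p, v   [¬→-rule on 13]
15. ¬r, v   [¬→-rule on 13]
16. p, u   [→-rule on 11 (branches; this branch)]
Accessibility: uRu, uRv, vRu, vRv
Branch closes: p and ¬p both at u.
Every branch closes (one shown): valid in S5.

S5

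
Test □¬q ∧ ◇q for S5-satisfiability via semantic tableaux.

1. □¬q ∧ ◇q, w0
2. □¬q, w0   [∧-rule on 1]
3. ◇q, w0   [∧-rule on 1]
4. ¬q, w0   [□-rule on 2 via w0Rw0]
5. q, w1   [◇-rule on 3: fresh world w1, w0Rw1]
6. ¬q, w1   [□-rule on 2 via w0Rw1]
Accessibility: w0Rw0, w0Rw1, w1Rw0, w1Rw1
Branch closes: q and ¬q both at w1.
Every branch closes; the branch above is one of them.

No, unsatisfiable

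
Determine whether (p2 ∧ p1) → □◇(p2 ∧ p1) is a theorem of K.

Tableau for the negation ¬((p2 ∧ p1) → □◇(p2 ∧ p1)):
1. ¬((p2 ∧ p1) → □◇(p2 ∧ p1)), u
2. p2 ∧ p1, u   [¬→-rule on 1]
3. ¬□◇(p2 ∧ p1), u   [¬→-rule on 1]
4. p2, u   [∧-rule on 2]
5. p1, u   [∧-rule on 2]
6. ¬◇(p2 ∧ p1), v   [¬□-rule on 3: fresh world v, uRv]
Accessibility: uRv
The negation has an open branch (countermodel exists).

Not valid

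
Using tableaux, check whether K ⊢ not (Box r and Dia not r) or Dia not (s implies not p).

Valid

Tableau for the negation not (not (Box r and Dia not r) or Dia not (s implies not p)):
1. not (not (Box r and Dia not r) or Dia not (s implies not p)), u
2. Box r and Dia not r, u   [neg-or-rule on 1]
3. not Dia not (s implies not p), u   [neg-or-rule on 1]
4. Box r, u   [and-rule on 2]
5. Dia not r, u   [and-rule on 2]
6. not r, v   [Dia-rule on 5: fresh world v, uRv]
7. s implies not p, v   [neg-Dia-rule on 3 via uRv]
8. r, v   [Box-rule on 4 via uRv]
Accessibility: uRv
Branch closes: r and not r both at v.
All branches of the negation close; one closing branch shown above.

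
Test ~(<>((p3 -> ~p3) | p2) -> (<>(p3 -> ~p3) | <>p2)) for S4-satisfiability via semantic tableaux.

1. ~(<>((p3 -> ~p3) | p2) -> (<>(p3 -> ~p3) | <>p2)), u
2. <>((p3 -> ~p3) | p2), u
3. ~(<>(p3 -> ~p3) | <>p2), u
4. ~<>(p3 -> ~p3), u
5. ~<>p2, u
6. ~(p3 -> ~p3), u
7. p3, u
8. ~p2, u
9. (p3 -> ~p3) | p2, v
10. ~(p3 -> ~p3), v
11. p3, v
12. ~p2, v
13. p3 -> ~p3, v
14. ~p3, v
Accessibility: uRu, uRv, vRv
Branch closes: p3 and ~p3 both at v.
All branches of the tableau close; one closing branch shown above.

No, unsatisfiable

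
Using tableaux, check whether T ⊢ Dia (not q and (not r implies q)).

Tableau for the negation not Dia (not q and (not r implies q)):
1. not Dia (not q and (not r implies q)), u
2. not (not q and (not r implies q)), u
3. not (not r implies q), u
4. not r, u
5. not q, u
Accessibility: uRu
The negation has an open branch (countermodel exists).

Not valid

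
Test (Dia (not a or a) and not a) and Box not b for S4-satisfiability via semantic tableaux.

Yes, satisfiable

1. (Dia (not a or a) and not a) and Box not b, w0
2. Dia (not a or a) and not a, w0   [and-rule on 1]
3. Box not b, w0   [and-rule on 1]
4. Dia (not a or a), w0   [and-rule on 2]
5. not a, w0   [and-rule on 2]
6. not b, w0   [Box-rule on 3 via w0Rw0]
7. not a or a, w1   [Dia-rule on 4: fresh world w1, w0Rw1]
8. not b, w1   [Box-rule on 3 via w0Rw1]
9. a, w1   [or-rule on 7 (branches; this branch)]
Accessibility: w0Rw0, w0Rw1, w1Rw1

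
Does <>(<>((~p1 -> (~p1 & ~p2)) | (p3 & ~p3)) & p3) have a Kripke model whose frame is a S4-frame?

Satisfiable

1. <>(<>((~p1 -> (~p1 & ~p2)) | (p3 & ~p3)) & p3), 0
2. <>((~p1 -> (~p1 & ~p2)) | (p3 & ~p3)) & p3, 1
3. <>((~p1 -> (~p1 & ~p2)) | (p3 & ~p3)), 1
4. p3, 1
5. (~p1 -> (~p1 & ~p2)) | (p3 & ~p3), 2
6. ~p1 -> (~p1 & ~p2), 2
7. ~p1 & ~p2, 2
8. ~p1, 2
9. ~p2, 2
Accessibility: 0R0, 0R1, 0R2, 1R1, 1R2, 2R2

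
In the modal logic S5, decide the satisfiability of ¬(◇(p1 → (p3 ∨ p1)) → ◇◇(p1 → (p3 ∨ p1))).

1. ¬(◇(p1 → (p3 ∨ p1)) → ◇◇(p1 → (p3 ∨ p1))), 0
2. ◇(p1 → (p3 ∨ p1)), 0   [¬→-rule on 1]
3. ¬◇◇(p1 → (p3 ∨ p1)), 0   [¬→-rule on 1]
4. ¬◇(p1 → (p3 ∨ p1)), 0   [¬◇-rule on 3 via 0R0]
5. ¬(p1 → (p3 ∨ p1)), 0   [¬◇-rule on 4 via 0R0]
6. p1, 0   [¬→-rule on 5]
7. ¬(p3 ∨ p1), 0   [¬→-rule on 5]
8. ¬p3, 0   [¬∨-rule on 7]
9. ¬p1, 0   [¬∨-rule on 7]
Accessibility: 0R0
Branch closes: p1 and ¬p1 both at 0.
(One branch shown.) All branches close.

Unsatisfiable (every branch closes)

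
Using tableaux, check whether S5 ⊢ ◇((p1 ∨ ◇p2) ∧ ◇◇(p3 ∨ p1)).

Invalid (countermodel exists)

Tableau for the negation ¬◇((p1 ∨ ◇p2) ∧ ◇◇(p3 ∨ p1)):
1. ¬◇((p1 ∨ ◇p2) ∧ ◇◇(p3 ∨ p1)), 0
2. ¬((p1 ∨ ◇p2) ∧ ◇◇(p3 ∨ p1)), 0   [¬◇-rule on 1 via 0R0]
3. ¬◇◇(p3 ∨ p1), 0   [¬∧-rule on 2 (branches; this branch)]
4. ¬◇(p3 ∨ p1), 0   [¬◇-rule on 3 via 0R0]
5. ¬(p3 ∨ p1), 0   [¬◇-rule on 4 via 0R0]
6. ¬p3, 0   [¬∨-rule on 5]
7. ¬p1, 0   [¬∨-rule on 5]
Accessibility: 0R0
The negation has an open branch (countermodel exists).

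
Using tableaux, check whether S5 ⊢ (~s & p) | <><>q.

Tableau for the negation ~((~s & p) | <><>q):
1. ~((~s & p) | <><>q), w0
2. ~(~s & p), w0   [~|-rule on 1]
3. ~<><>q, w0   [~|-rule on 1]
4. ~<>q, w0   [~<>-rule on 3 via w0Rw0]
5. ~q, w0   [~<>-rule on 4 via w0Rw0]
6. ~p, w0   [~&-rule on 2 (branches; this branch)]
Accessibility: w0Rw0
The negation has an open branch (countermodel exists).

Not valid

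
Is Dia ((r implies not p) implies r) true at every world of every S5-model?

Invalid (countermodel exists)

Tableau for the negation not Dia ((r implies not p) implies r):
1. not Dia ((r implies not p) implies r), 0
2. not ((r implies not p) implies r), 0
3. r implies not p, 0
4. not r, 0
5. not p, 0
Accessibility: 0R0
The negation has an open branch (countermodel exists).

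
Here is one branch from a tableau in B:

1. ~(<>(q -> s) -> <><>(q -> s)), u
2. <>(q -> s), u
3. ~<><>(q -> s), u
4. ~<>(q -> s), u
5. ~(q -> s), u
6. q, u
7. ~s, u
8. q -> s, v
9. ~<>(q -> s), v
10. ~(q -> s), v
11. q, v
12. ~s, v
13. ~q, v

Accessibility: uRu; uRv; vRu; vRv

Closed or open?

Both q and ~q appear at v.

Closed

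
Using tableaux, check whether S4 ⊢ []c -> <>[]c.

Tableau for the negation ~([]c -> <>[]c):
1. ~([]c -> <>[]c), w0
2. []c, w0   [~->-rule on 1]
3. ~<>[]c, w0   [~->-rule on 1]
4. c, w0   [[]-rule on 2 via w0Rw0]
5. ~[]c, w0   [~<>-rule on 3 via w0Rw0]
6. ~c, w1   [~[]-rule on 5: fresh world w1, w0Rw1]
7. c, w1   [[]-rule on 2 via w0Rw1]
Accessibility: w0Rw0, w0Rw1, w1Rw1
Branch closes: c and ~c both at w1.
All branches of the negation close; one closing branch shown above.

Valid in S4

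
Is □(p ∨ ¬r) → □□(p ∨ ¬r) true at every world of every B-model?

No, not valid

Tableau for the negation ¬(□(p ∨ ¬r) → □□(p ∨ ¬r)):
1. ¬(□(p ∨ ¬r) → □□(p ∨ ¬r)), 0
2. □(p ∨ ¬r), 0
3. ¬□□(p ∨ ¬r), 0
4. p ∨ ¬r, 0
5. ¬r, 0
6. ¬□(p ∨ ¬r), 1
7. p ∨ ¬r, 1
8. ¬r, 1
9. ¬(p ∨ ¬r), 2
10. ¬p, 2
11. r, 2
Accessibility: 0R0, 0R1, 1R0, 1R1, 1R2, 2R1, 2R2
The negation has an open branch (countermodel exists).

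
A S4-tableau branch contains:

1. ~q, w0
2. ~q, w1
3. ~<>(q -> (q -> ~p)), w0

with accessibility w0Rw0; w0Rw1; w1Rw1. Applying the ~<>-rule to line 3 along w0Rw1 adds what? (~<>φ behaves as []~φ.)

~<>φ behaves as []~φ: propagate the negated body to each accessible world.

~(q -> (q -> ~p)), w1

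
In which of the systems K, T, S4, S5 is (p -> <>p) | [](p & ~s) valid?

T, S4, S5

K-tableau for the negation ~((p -> <>p) | [](p & ~s)):
1. ~((p -> <>p) | [](p & ~s)), u
2. ~(p -> <>p), u
3. ~[](p & ~s), u
4. p, u
5. ~<>p, u
6. ~(p & ~s), v
7. ~p, v
8. s, v
Accessibility: uRv
Complete open branch: countermodel on a K-frame, so not valid in K.
T-tableau for the negation ~((p -> <>p) | [](p & ~s)):
1. ~((p -> <>p) | [](p & ~s)), u
2. ~(p -> <>p), u
3. ~[](p & ~s), u
4. p, u
5. ~<>p, u
6. ~p, u
Accessibility: uRu
Branch closes: p and ~p both at u.
Every branch closes (one shown): valid in T, hence also in S4, S5 (every theorem of T is a theorem of S4 and S5).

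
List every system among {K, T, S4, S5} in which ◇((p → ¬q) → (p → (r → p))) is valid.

T, S4, S5

T-tableau for the negation ¬◇((p → ¬q) → (p → (r → p))):
1. ¬◇((p → ¬q) → (p → (r → p))), 0
2. ¬((p → ¬q) → (p → (r → p))), 0
3. p → ¬q, 0
4. ¬(p → (r → p)), 0
5. p, 0
6. ¬(r → p), 0
7. r, 0
8. ¬p, 0
Accessibility: 0R0
Branch closes: p and ¬p both at 0.
Every branch closes (one shown): valid in T, hence also in S4, S5 (every theorem of T is a theorem of S4 and S5).
K-tableau for the negation ¬◇((p → ¬q) → (p → (r → p))):
1. ¬◇((p → ¬q) → (p → (r → p))), 0
Complete open branch: countermodel on a K-frame, so not valid in K.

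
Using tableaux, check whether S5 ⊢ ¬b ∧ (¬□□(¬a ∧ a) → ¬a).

Invalid (countermodel exists)

Tableau for the negation ¬(¬b ∧ (¬□□(¬a ∧ a) → ¬a)):
1. ¬(¬b ∧ (¬□□(¬a ∧ a) → ¬a)), w0
2. ¬(¬□□(¬a ∧ a) → ¬a), w0
3. ¬□□(¬a ∧ a), w0
4. a, w0
5. ¬□(¬a ∧ a), w1
6. ¬(¬a ∧ a), w2
7. ¬a, w2
Accessibility: w0Rw0, w0Rw1, w0Rw2, w1Rw0, w1Rw1, w1Rw2, w2Rw0, w2Rw1, w2Rw2
The negation has an open branch (countermodel exists).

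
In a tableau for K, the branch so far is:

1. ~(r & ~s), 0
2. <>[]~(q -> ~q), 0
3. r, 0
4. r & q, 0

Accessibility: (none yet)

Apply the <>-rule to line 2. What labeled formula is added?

a fresh world 1 with 0R1, and []~(q -> ~q) at 1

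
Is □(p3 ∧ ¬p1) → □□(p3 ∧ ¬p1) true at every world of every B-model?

Tableau for the negation ¬(□(p3 ∧ ¬p1) → □□(p3 ∧ ¬p1)):
1. ¬(□(p3 ∧ ¬p1) → □□(p3 ∧ ¬p1)), u
2. □(p3 ∧ ¬p1), u   [¬→-rule on 1]
3. ¬□□(p3 ∧ ¬p1), u   [¬→-rule on 1]
4. p3 ∧ ¬p1, u   [□-rule on 2 via uRu]
5. p3, u   [∧-rule on 4]
6. ¬p1, u   [∧-rule on 4]
7. ¬□(p3 ∧ ¬p1), v   [¬□-rule on 3: fresh world v, uRv]
8. p3 ∧ ¬p1, v   [□-rule on 2 via uRv]
9. p3, v   [∧-rule on 8]
10. ¬p1, v   [∧-rule on 8]
11. ¬(p3 ∧ ¬p1), w   [¬□-rule on 7: fresh world w, vRw]
12. p1, w   [¬∧-rule on 11 (branches; this branch)]
Accessibility: uRu, uRv, vRu, vRv, vRw, wRv, wRw
The negation has an open branch (countermodel exists).

Invalid (countermodel exists)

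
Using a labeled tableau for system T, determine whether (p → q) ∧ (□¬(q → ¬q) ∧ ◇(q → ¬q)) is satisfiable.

Unsatisfiable

1. (p → q) ∧ (□¬(q → ¬q) ∧ ◇(q → ¬q)), 0
2. p → q, 0   [∧-rule on 1]
3. □¬(q → ¬q) ∧ ◇(q → ¬q), 0   [∧-rule on 1]
4. □¬(q → ¬q), 0   [∧-rule on 3]
5. ◇(q → ¬q), 0   [∧-rule on 3]
6. ¬(q → ¬q), 0   [□-rule on 4 via 0R0]
7. q, 0   [¬→-rule on 6]
8. q → ¬q, 1   [◇-rule on 5: fresh world 1, 0R1]
9. ¬(q → ¬q), 1   [□-rule on 4 via 0R1]
10. q, 1   [¬→-rule on 9]
11. ¬q, 1   [→-rule on 8 (branches; this branch)]
Accessibility: 0R0, 0R1, 1R1
Branch closes: q and ¬q both at 1.
All branches of the tableau close; one closing branch shown above.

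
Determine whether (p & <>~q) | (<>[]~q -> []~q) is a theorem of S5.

Tableau for the negation ~((p & <>~q) | (<>[]~q -> []~q)):
1. ~((p & <>~q) | (<>[]~q -> []~q)), w0
2. ~(p & <>~q), w0   [~|-rule on 1]
3. ~(<>[]~q -> []~q), w0   [~|-rule on 1]
4. <>[]~q, w0   [~->-rule on 3]
5. ~[]~q, w0   [~->-rule on 3]
6. ~p, w0   [~&-rule on 2 (branches; this branch)]
7. []~q, w1   [<>-rule on 4: fresh world w1, w0Rw1]
8. ~q, w0   [[]-rule on 7 via w1Rw0]
9. ~q, w1   [[]-rule on 7 via w1Rw1]
10. q, w2   [~[]-rule on 5: fresh world w2, w0Rw2]
11. ~q, w2   [[]-rule on 7 via w1Rw2]
Accessibility: w0Rw0, w0Rw1, w0Rw2, w1Rw0, w1Rw1, w1Rw2, w2Rw0, w2Rw1, w2Rw2
Branch closes: q and ~q both at w2.
All branches of the negation close; one closing branch shown above.

Valid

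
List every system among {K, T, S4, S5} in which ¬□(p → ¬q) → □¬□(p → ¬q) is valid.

S5-tableau for the negation ¬(¬□(p → ¬q) → □¬□(p → ¬q)):
1. ¬(¬□(p → ¬q) → □¬□(p → ¬q)), w0
2. ¬□(p → ¬q), w0
3. ¬□¬□(p → ¬q), w0
4. ¬(p → ¬q), w1
5. p, w1
6. q, w1
7. □(p → ¬q), w2
8. p → ¬q, w0
9. p → ¬q, w1
10. p → ¬q, w2
11. ¬q, w0
12. ¬q, w1
Accessibility: w0Rw0, w0Rw1, w0Rw2, w1Rw0, w1Rw1, w1Rw2, w2Rw0, w2Rw1, w2Rw2
Branch closes: q and ¬q both at w1.
Every branch closes (one shown): valid in S5.
S4-tableau for the negation ¬(¬□(p → ¬q) → □¬□(p → ¬q)):
1. ¬(¬□(p → ¬q) → □¬□(p → ¬q)), w0
2. ¬□(p → ¬q), w0
3. ¬□¬□(p → ¬q), w0
4. ¬(p → ¬q), w1
5. p, w1
6. q, w1
7. □(p → ¬q), w2
8. p → ¬q, w2
9. ¬q, w2
Accessibility: w0Rw0, w0Rw1, w0Rw2, w1Rw1, w2Rw2
Complete open branch: countermodel on an S4-frame, so not valid in S4, nor in K, T (the same frame is also a K-frame and a T-frame).

S5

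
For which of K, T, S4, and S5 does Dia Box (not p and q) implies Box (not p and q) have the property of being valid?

S5-tableau for the negation not (Dia Box (not p and q) implies Box (not p and q)):
1. not (Dia Box (not p and q) implies Box (not p and q)), 0
2. Dia Box (not p and q), 0
3. not Box (not p and q), 0
4. Box (not p and q), 1
5. not p and q, 0
6. not p, 0
7. q, 0
8. not p and q, 1
9. not p, 1
10. q, 1
11. not (not p and q), 2
12. not p and q, 2
13. not p, 2
14. q, 2
15. not q, 2
Accessibility: 0R0, 0R1, 0R2, 1R0, 1R1, 1R2, 2R0, 2R1, 2R2
Branch closes: q and not q both at 2.
Every branch closes (one shown): valid in S5.
S4-tableau for the negation not (Dia Box (not p and q) implies Box (not p and q)):
1. not (Dia Box (not p and q) implies Box (not p and q)), 0
2. Dia Box (not p and q), 0
3. not Box (not p and q), 0
4. Box (not p and q), 1
5. not p and q, 1
6. not p, 1
7. q, 1
8. not (not p and q), 2
9. not q, 2
Accessibility: 0R0, 0R1, 0R2, 1R1, 2R2
Complete open branch: countermodel on an S4-frame, so not valid in S4, nor in K, T (the same frame is also a K-frame and a T-frame).

S5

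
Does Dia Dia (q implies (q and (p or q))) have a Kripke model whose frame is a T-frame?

1. Dia Dia (q implies (q and (p or q))), 0
2. Dia (q implies (q and (p or q))), 1   [Dia-rule on 1: fresh world 1, 0R1]
3. q implies (q and (p or q)), 2   [Dia-rule on 2: fresh world 2, 1R2]
4. q and (p or q), 2   [implies-rule on 3 (branches; this branch)]
5. q, 2   [and-rule on 4]
6. p or q, 2   [and-rule on 4]
Accessibility: 0R0, 0R1, 1R1, 1R2, 2R2

Satisfiable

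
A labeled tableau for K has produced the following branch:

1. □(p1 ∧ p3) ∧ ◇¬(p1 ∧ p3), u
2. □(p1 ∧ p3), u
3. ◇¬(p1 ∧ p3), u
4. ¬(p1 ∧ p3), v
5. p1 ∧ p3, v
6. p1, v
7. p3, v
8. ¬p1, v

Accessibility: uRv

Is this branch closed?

Closed

Both p1 and ¬p1 appear at v.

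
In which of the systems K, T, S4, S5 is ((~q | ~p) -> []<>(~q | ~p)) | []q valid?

S4-tableau for the negation ~(((~q | ~p) -> []<>(~q | ~p)) | []q):
1. ~(((~q | ~p) -> []<>(~q | ~p)) | []q), w0
2. ~((~q | ~p) -> []<>(~q | ~p)), w0
3. ~[]q, w0
4. ~q | ~p, w0
5. ~[]<>(~q | ~p), w0
6. ~p, w0
7. ~q, w1
8. ~<>(~q | ~p), w2
9. ~(~q | ~p), w2
10. q, w2
11. p, w2
Accessibility: w0Rw0, w0Rw1, w0Rw2, w1Rw1, w2Rw2
Complete open branch: countermodel on an S4-frame, so not valid in S4, nor in K, T (the same frame is also a K-frame and a T-frame).
S5-tableau for the negation ~(((~q | ~p) -> []<>(~q | ~p)) | []q):
1. ~(((~q | ~p) -> []<>(~q | ~p)) | []q), w0
2. ~((~q | ~p) -> []<>(~q | ~p)), w0
3. ~[]q, w0
4. ~q | ~p, w0
5. ~[]<>(~q | ~p), w0
6. ~p, w0
7. ~q, w1
8. ~<>(~q | ~p), w2
9. ~(~q | ~p), w0
10. q, w0
11. p, w0
Accessibility: w0Rw0, w0Rw1, w0Rw2, w1Rw0, w1Rw1, w1Rw2, w2Rw0, w2Rw1, w2Rw2
Branch closes: p and ~p both at w0.
Every branch closes (one shown): valid in S5.

S5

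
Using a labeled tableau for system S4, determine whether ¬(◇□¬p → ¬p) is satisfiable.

Yes, satisfiable

1. ¬(◇□¬p → ¬p), 0
2. ◇□¬p, 0   [¬→-rule on 1]
3. p, 0   [¬→-rule on 1]
4. □¬p, 1   [◇-rule on 2: fresh world 1, 0R1]
5. ¬p, 1   [□-rule on 4 via 1R1]
Accessibility: 0R0, 0R1, 1R1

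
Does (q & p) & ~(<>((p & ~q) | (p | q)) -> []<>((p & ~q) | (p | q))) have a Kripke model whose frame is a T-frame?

1. (q & p) & ~(<>((p & ~q) | (p | q)) -> []<>((p & ~q) | (p | q))), u
2. q & p, u
3. ~(<>((p & ~q) | (p | q)) -> []<>((p & ~q) | (p | q))), u
4. q, u
5. p, u
6. <>((p & ~q) | (p | q)), u
7. ~[]<>((p & ~q) | (p | q)), u
8. (p & ~q) | (p | q), v
9. p | q, v
10. q, v
11. ~<>((p & ~q) | (p | q)), w
12. ~((p & ~q) | (p | q)), w
13. ~(p & ~q), w
14. ~(p | q), w
15. ~p, w
16. ~q, w
Accessibility: uRu, uRv, uRw, vRv, wRw

Satisfiable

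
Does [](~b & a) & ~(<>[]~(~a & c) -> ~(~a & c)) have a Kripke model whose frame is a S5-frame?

1. [](~b & a) & ~(<>[]~(~a & c) -> ~(~a & c)), 0
2. [](~b & a), 0
3. ~(<>[]~(~a & c) -> ~(~a & c)), 0
4. <>[]~(~a & c), 0
5. ~a & c, 0
6. ~a, 0
7. c, 0
8. ~b & a, 0
9. ~b, 0
10. a, 0
Accessibility: 0R0
Branch closes: a and ~a both at 0.
Every branch closes; the branch above is one of them.

Unsatisfiable (every branch closes)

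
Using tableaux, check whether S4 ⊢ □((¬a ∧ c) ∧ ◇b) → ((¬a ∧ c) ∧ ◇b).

Valid in S4

Tableau for the negation ¬(□((¬a ∧ c) ∧ ◇b) → ((¬a ∧ c) ∧ ◇b)):
1. ¬(□((¬a ∧ c) ∧ ◇b) → ((¬a ∧ c) ∧ ◇b)), u
2. □((¬a ∧ c) ∧ ◇b), u
3. ¬((¬a ∧ c) ∧ ◇b), u
4. (¬a ∧ c) ∧ ◇b, u
5. ¬a ∧ c, u
6. ◇b, u
7. ¬a, u
8. c, u
9. ¬◇b, u
10. ¬b, u
11. b, v
12. (¬a ∧ c) ∧ ◇b, v
13. ¬a ∧ c, v
14. ◇b, v
15. ¬a, v
16. c, v
17. ¬b, v
Accessibility: uRu, uRv, vRv
Branch closes: b and ¬b both at v.
Every branch of the negation's tableau closes; the branch above is one of them.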